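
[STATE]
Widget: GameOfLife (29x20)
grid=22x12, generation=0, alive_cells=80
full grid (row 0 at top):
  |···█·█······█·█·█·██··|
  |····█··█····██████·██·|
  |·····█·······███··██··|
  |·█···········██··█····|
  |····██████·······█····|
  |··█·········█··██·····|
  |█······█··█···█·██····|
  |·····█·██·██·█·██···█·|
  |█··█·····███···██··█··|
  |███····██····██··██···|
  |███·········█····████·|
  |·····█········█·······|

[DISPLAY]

Gen: 0                       
···█·█······█·█·█·██··       
····█··█····██████·██·       
·····█·······███··██··       
·█···········██··█····       
····██████·······█····       
··█·········█··██·····       
█······█··█···█·██····       
·····█·██·██·█·██···█·       
█··█·····███···██··█··       
███····██····██··██···       
███·········█····████·       
·····█········█·······       
                             
                             
                             
                             
                             
                             
                             


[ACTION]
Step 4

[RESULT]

Gen: 4                       
···███·············██·       
···█··██··········█··█       
···██·█·█······█····█·       
····█···█·····███···█·       
····█····██··█···█·█··       
·······██···█·█·······       
····█··█······██······       
····█·█·····█·██······       
··█······█·██·██······       
·█·█····██·██·██····█·       
█··█·····█··█·██··█·██       
·██·······██······█·█·       
                             
                             
                             
                             
                             
                             
                             


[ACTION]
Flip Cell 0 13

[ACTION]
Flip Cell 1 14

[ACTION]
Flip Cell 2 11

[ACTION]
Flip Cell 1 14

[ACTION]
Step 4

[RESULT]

Gen: 8                       
···███················       
··█·█·········███·····       
··██··███····█····█···       
···█··█······█····█···       
····█·█··██··█········       
···█··█·█·█··█········       
··██·██·█·█···········       
··██·█··█·█···········       
··█······███···█·█····       
···██··██·██·····█··██       
·█··█···█···█·········       
·███·····███··········       
                             
                             
                             
                             
                             
                             
                             


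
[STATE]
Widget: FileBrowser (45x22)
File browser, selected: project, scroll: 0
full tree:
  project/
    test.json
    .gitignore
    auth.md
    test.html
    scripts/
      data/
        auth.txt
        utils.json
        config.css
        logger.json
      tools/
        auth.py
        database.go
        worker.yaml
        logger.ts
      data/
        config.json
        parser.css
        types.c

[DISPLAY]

> [-] project/                               
    test.json                                
    .gitignore                               
    auth.md                                  
    test.html                                
    [+] scripts/                             
                                             
                                             
                                             
                                             
                                             
                                             
                                             
                                             
                                             
                                             
                                             
                                             
                                             
                                             
                                             
                                             


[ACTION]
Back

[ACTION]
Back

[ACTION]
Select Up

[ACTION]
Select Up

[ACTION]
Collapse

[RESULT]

> [+] project/                               
                                             
                                             
                                             
                                             
                                             
                                             
                                             
                                             
                                             
                                             
                                             
                                             
                                             
                                             
                                             
                                             
                                             
                                             
                                             
                                             
                                             


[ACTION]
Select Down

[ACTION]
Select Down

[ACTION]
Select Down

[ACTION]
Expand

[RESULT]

> [-] project/                               
    test.json                                
    .gitignore                               
    auth.md                                  
    test.html                                
    [+] scripts/                             
                                             
                                             
                                             
                                             
                                             
                                             
                                             
                                             
                                             
                                             
                                             
                                             
                                             
                                             
                                             
                                             


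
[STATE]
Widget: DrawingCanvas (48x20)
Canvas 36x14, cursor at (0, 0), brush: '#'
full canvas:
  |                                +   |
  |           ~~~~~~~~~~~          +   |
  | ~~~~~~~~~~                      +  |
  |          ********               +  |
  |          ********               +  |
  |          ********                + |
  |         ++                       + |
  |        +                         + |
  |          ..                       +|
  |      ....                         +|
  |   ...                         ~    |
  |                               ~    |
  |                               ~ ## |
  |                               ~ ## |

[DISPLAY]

+                               +               
           ~~~~~~~~~~~          +               
 ~~~~~~~~~~                      +              
          ********               +              
          ********               +              
          ********                +             
         ++                       +             
        +                         +             
          ..                       +            
      ....                         +            
   ...                         ~                
                               ~                
                               ~ ##             
                               ~ ##             
                                                
                                                
                                                
                                                
                                                
                                                


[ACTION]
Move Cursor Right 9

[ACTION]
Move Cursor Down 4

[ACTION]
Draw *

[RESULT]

                                +               
           ~~~~~~~~~~~          +               
 ~~~~~~~~~~                      +              
          ********               +              
         *********               +              
          ********                +             
         ++                       +             
        +                         +             
          ..                       +            
      ....                         +            
   ...                         ~                
                               ~                
                               ~ ##             
                               ~ ##             
                                                
                                                
                                                
                                                
                                                
                                                


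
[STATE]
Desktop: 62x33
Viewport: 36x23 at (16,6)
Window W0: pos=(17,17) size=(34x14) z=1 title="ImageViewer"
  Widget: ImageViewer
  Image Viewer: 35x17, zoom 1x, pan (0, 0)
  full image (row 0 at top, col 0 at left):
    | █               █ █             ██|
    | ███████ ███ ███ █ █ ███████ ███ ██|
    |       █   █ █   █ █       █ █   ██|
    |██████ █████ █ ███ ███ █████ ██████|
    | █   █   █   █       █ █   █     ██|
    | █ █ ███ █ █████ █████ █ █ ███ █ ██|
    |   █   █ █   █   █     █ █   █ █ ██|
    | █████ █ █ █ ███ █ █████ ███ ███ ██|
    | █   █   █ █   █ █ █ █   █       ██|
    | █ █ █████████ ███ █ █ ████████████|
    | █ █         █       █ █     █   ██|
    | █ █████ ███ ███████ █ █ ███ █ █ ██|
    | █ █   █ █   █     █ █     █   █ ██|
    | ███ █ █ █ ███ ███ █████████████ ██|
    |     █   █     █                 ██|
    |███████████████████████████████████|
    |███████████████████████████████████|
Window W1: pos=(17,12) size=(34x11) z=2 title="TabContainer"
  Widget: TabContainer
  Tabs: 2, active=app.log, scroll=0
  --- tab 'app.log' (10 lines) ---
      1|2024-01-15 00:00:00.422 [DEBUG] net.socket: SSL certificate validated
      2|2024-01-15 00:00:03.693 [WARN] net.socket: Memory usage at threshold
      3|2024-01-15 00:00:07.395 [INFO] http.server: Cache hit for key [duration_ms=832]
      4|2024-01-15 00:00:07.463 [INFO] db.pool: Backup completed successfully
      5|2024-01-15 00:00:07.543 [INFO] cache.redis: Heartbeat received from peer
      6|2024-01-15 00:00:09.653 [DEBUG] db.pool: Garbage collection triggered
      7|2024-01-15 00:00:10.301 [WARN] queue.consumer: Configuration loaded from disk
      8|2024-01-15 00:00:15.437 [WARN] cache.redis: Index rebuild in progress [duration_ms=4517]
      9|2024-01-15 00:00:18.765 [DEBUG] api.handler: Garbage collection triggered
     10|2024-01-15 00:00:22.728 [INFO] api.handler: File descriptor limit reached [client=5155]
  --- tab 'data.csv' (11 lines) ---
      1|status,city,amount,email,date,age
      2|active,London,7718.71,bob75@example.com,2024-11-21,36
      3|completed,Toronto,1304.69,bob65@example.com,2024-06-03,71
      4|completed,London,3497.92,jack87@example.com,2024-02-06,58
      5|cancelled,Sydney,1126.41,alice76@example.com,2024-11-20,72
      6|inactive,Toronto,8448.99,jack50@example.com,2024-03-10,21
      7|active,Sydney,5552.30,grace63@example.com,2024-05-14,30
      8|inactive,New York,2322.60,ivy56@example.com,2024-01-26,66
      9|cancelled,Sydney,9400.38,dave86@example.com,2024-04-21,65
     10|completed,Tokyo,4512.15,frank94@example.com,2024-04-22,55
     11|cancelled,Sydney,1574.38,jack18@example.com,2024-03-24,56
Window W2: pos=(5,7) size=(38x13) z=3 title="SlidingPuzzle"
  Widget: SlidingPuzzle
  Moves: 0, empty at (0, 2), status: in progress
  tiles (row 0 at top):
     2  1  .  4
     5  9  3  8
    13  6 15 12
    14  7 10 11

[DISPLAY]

                                    
━━━━━━━━━━━━━━━━━━━━━━━━━━┓         
zzle                      ┃         
──────────────────────────┨         
┬────┬────┐               ┃         
│    │  4 │               ┃         
┼────┼────┤               ┃━━━━━━━┓ 
│  3 │  8 │               ┃       ┃ 
┼────┼────┤               ┃───────┨ 
│ 15 │ 12 │               ┃       ┃ 
┼────┼────┤               ┃───────┃ 
│ 10 │ 11 │               ┃DEBUG] ┃ 
┴────┴────┘               ┃WARN] n┃ 
━━━━━━━━━━━━━━━━━━━━━━━━━━┛INFO] h┃ 
 ┃2024-01-15 00:00:07.463 [INFO] d┃ 
 ┃2024-01-15 00:00:07.543 [INFO] c┃ 
 ┗━━━━━━━━━━━━━━━━━━━━━━━━━━━━━━━━┛ 
 ┃██████ █████ █ ███ ███ █████ ███┃ 
 ┃ █   █   █   █       █ █   █    ┃ 
 ┃ █ █ ███ █ █████ █████ █ █ ███ █┃ 
 ┃   █   █ █   █   █     █ █   █ █┃ 
 ┃ █████ █ █ █ ███ █ █████ ███ ███┃ 
 ┃ █   █   █ █   █ █ █ █   █      ┃ 


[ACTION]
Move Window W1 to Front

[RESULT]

                                    
━━━━━━━━━━━━━━━━━━━━━━━━━━┓         
zzle                      ┃         
──────────────────────────┨         
┬────┬────┐               ┃         
│    │  4 │               ┃         
┼┏━━━━━━━━━━━━━━━━━━━━━━━━━━━━━━━━┓ 
│┃ TabContainer                   ┃ 
┼┠────────────────────────────────┨ 
│┃[app.log]│ data.csv             ┃ 
┼┃────────────────────────────────┃ 
│┃2024-01-15 00:00:00.422 [DEBUG] ┃ 
┴┃2024-01-15 00:00:03.693 [WARN] n┃ 
━┃2024-01-15 00:00:07.395 [INFO] h┃ 
 ┃2024-01-15 00:00:07.463 [INFO] d┃ 
 ┃2024-01-15 00:00:07.543 [INFO] c┃ 
 ┗━━━━━━━━━━━━━━━━━━━━━━━━━━━━━━━━┛ 
 ┃██████ █████ █ ███ ███ █████ ███┃ 
 ┃ █   █   █   █       █ █   █    ┃ 
 ┃ █ █ ███ █ █████ █████ █ █ ███ █┃ 
 ┃   █   █ █   █   █     █ █   █ █┃ 
 ┃ █████ █ █ █ ███ █ █████ ███ ███┃ 
 ┃ █   █   █ █   █ █ █ █   █      ┃ 


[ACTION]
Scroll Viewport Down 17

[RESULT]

┬────┬────┐               ┃         
│    │  4 │               ┃         
┼┏━━━━━━━━━━━━━━━━━━━━━━━━━━━━━━━━┓ 
│┃ TabContainer                   ┃ 
┼┠────────────────────────────────┨ 
│┃[app.log]│ data.csv             ┃ 
┼┃────────────────────────────────┃ 
│┃2024-01-15 00:00:00.422 [DEBUG] ┃ 
┴┃2024-01-15 00:00:03.693 [WARN] n┃ 
━┃2024-01-15 00:00:07.395 [INFO] h┃ 
 ┃2024-01-15 00:00:07.463 [INFO] d┃ 
 ┃2024-01-15 00:00:07.543 [INFO] c┃ 
 ┗━━━━━━━━━━━━━━━━━━━━━━━━━━━━━━━━┛ 
 ┃██████ █████ █ ███ ███ █████ ███┃ 
 ┃ █   █   █   █       █ █   █    ┃ 
 ┃ █ █ ███ █ █████ █████ █ █ ███ █┃ 
 ┃   █   █ █   █   █     █ █   █ █┃ 
 ┃ █████ █ █ █ ███ █ █████ ███ ███┃ 
 ┃ █   █   █ █   █ █ █ █   █      ┃ 
 ┃ █ █ █████████ ███ █ █ █████████┃ 
 ┗━━━━━━━━━━━━━━━━━━━━━━━━━━━━━━━━┛ 
                                    
                                    


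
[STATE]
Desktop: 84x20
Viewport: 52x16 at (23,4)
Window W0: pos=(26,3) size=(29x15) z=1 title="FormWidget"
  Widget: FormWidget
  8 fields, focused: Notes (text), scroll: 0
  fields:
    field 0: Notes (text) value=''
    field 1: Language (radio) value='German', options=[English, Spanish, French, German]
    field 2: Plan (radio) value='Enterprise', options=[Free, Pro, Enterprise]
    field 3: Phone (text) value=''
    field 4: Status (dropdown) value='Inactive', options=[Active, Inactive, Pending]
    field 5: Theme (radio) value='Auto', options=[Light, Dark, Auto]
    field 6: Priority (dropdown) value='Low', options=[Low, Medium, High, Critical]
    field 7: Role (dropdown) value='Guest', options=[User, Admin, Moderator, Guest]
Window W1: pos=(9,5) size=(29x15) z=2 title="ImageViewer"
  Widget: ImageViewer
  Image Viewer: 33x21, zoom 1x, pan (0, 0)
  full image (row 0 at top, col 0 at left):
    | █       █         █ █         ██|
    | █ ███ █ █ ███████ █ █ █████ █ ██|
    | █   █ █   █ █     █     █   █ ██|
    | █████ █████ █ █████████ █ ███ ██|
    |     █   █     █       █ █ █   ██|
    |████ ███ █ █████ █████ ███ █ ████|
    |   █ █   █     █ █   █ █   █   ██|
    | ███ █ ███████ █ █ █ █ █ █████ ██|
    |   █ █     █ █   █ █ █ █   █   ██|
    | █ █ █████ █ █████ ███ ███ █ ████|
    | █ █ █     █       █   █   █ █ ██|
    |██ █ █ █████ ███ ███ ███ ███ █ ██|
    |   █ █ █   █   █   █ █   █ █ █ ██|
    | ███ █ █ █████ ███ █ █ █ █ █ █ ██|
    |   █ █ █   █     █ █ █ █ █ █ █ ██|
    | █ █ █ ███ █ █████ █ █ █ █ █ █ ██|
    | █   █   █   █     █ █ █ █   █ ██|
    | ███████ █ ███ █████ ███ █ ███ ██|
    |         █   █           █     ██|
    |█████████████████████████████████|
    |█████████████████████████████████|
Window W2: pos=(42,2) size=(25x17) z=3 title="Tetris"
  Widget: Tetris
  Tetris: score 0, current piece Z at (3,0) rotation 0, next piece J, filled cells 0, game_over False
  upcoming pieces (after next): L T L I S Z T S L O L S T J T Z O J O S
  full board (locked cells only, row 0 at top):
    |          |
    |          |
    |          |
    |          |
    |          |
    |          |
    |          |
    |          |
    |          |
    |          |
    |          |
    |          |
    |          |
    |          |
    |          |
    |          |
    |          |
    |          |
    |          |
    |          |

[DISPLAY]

   ┃ FormWidget    ┠───────────────────────┨        
━━━━━━━━━━━━━━┓────┃          │Next:       ┃        
              ┃   [┃          │█           ┃        
──────────────┨   (┃          │███         ┃        
      █ █     ┃   (┃          │            ┃        
█████ █ █ ████┃   [┃          │            ┃        
█     █     █ ┃   [┃          │            ┃        
█ █████████ █ ┃   (┃          │Score:      ┃        
  █       █ █ ┃   [┃          │0           ┃        
███ █████ ███ ┃   [┃          │            ┃        
  █ █   █ █   ┃    ┃          │            ┃        
█ █ █ █ █ █ ██┃    ┃          │            ┃        
█   █ █ █ █   ┃    ┃          │            ┃        
█████ ███ ███ ┃━━━━┃          │            ┃        
      █   █   ┃    ┗━━━━━━━━━━━━━━━━━━━━━━━┛        
━━━━━━━━━━━━━━┛                                     


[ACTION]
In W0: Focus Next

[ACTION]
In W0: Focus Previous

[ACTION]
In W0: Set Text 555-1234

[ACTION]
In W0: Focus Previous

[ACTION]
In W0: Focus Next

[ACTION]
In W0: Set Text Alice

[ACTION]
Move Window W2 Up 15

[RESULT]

   ┃ FormWidget    ┃          │█           ┃        
━━━━━━━━━━━━━━┓────┃          │███         ┃        
              ┃   [┃          │            ┃        
──────────────┨   (┃          │            ┃        
      █ █     ┃   (┃          │            ┃        
█████ █ █ ████┃   [┃          │Score:      ┃        
█     █     █ ┃   [┃          │0           ┃        
█ █████████ █ ┃   (┃          │            ┃        
  █       █ █ ┃   [┃          │            ┃        
███ █████ ███ ┃   [┃          │            ┃        
  █ █   █ █   ┃    ┃          │            ┃        
█ █ █ █ █ █ ██┃    ┃          │            ┃        
█   █ █ █ █   ┃    ┗━━━━━━━━━━━━━━━━━━━━━━━┛        
█████ ███ ███ ┃━━━━━━━━━━━━━━━━┛                    
      █   █   ┃                                     
━━━━━━━━━━━━━━┛                                     


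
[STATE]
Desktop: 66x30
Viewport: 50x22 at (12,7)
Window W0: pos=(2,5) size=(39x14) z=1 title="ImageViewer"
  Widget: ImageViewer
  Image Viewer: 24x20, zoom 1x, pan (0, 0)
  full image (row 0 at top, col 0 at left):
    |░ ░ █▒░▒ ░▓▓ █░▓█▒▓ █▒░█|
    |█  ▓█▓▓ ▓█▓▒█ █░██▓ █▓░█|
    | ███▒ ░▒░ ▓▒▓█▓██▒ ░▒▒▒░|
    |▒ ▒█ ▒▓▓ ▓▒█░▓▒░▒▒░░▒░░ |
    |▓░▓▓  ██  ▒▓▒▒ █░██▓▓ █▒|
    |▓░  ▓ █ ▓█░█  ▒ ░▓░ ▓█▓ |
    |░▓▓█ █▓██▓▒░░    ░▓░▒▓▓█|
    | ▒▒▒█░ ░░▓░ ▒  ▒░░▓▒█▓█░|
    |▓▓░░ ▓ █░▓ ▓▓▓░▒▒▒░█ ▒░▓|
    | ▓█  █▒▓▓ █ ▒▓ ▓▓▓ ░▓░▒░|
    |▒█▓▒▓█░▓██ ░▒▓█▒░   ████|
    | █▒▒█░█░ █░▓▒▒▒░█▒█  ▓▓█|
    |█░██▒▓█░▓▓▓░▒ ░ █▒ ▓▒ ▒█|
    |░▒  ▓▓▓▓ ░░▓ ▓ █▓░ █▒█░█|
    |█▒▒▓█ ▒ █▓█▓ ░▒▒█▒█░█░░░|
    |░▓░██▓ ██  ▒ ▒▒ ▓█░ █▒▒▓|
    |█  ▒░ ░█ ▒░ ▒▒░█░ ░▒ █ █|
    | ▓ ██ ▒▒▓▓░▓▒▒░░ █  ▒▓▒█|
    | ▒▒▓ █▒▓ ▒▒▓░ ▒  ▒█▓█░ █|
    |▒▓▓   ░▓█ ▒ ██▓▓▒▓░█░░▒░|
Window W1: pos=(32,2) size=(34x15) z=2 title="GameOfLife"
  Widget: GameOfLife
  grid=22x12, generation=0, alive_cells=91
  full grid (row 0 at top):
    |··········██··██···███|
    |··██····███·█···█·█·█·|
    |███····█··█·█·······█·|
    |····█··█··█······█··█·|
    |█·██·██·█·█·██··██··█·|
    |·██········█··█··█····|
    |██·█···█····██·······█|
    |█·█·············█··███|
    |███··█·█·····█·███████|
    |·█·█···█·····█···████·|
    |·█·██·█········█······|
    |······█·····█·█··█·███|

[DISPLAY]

────────────────────┃███····█··█·█·······█·       
░▓▓ █░▓█▒▓ █▒░█     ┃····█··█··█······█··█·       
█▓▒█ █░██▓ █▓░█     ┃█·██·██·█·█·██··██··█·       
 ▓▒▓█▓██▒ ░▒▒▒░     ┃·██········█··█··█····       
▓▒█░▓▒░▒▒░░▒░░      ┃██·█···█····██·······█       
 ▒▓▒▒ █░██▓▓ █▒     ┃█·█·············█··███       
█░█  ▒ ░▓░ ▓█▓      ┃███··█·█·····█·███████       
▓▒░░    ░▓░▒▓▓█     ┃·█·█···█·····█···████·       
▓░ ▒  ▒░░▓▒█▓█░     ┃·█·██·█········█······       
▓ ▓▓▓░▒▒▒░█ ▒░▓     ┗━━━━━━━━━━━━━━━━━━━━━━━━━━━━━
 █ ▒▓ ▓▓▓ ░▓░▒░             ┃                     
━━━━━━━━━━━━━━━━━━━━━━━━━━━━┛                     
                                                  
                                                  
                                                  
                                                  
                                                  
                                                  
                                                  
                                                  
                                                  
                                                  


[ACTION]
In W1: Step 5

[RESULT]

────────────────────┃·············█·█······       
░▓▓ █░▓█▒▓ █▒░█     ┃·······██······██·····       
█▓▒█ █░██▓ █▓░█     ┃····██·███······█·····       
 ▓▒▓█▓██▒ ░▒▒▒░     ┃····████··█·███··█····       
▓▒█░▓▒░▒▒░░▒░░      ┃····██··█···█·██······       
 ▒▓▒▒ █░██▓▓ █▒     ┃······█····██·········       
█░█  ▒ ░▓░ ▓█▓      ┃···█····██············       
▓▒░░    ░▓░▒▓▓█     ┃··███·█·█······█······       
▓░ ▒  ▒░░▓▒█▓█░     ┃················█·····       
▓ ▓▓▓░▒▒▒░█ ▒░▓     ┗━━━━━━━━━━━━━━━━━━━━━━━━━━━━━
 █ ▒▓ ▓▓▓ ░▓░▒░             ┃                     
━━━━━━━━━━━━━━━━━━━━━━━━━━━━┛                     
                                                  
                                                  
                                                  
                                                  
                                                  
                                                  
                                                  
                                                  
                                                  
                                                  


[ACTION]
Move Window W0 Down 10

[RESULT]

                    ┃·············█·█······       
                    ┃·······██······██·····       
                    ┃····██·███······█·····       
                    ┃····████··█·███··█····       
                    ┃····██··█···█·██······       
                    ┃······█····██·········       
                    ┃···█····██············       
                    ┃··███·█·█······█······       
━━━━━━━━━━━━━━━━━━━━┃················█·····       
wer                 ┗━━━━━━━━━━━━━━━━━━━━━━━━━━━━━
────────────────────────────┨                     
░▓▓ █░▓█▒▓ █▒░█             ┃                     
█▓▒█ █░██▓ █▓░█             ┃                     
 ▓▒▓█▓██▒ ░▒▒▒░             ┃                     
▓▒█░▓▒░▒▒░░▒░░              ┃                     
 ▒▓▒▒ █░██▓▓ █▒             ┃                     
█░█  ▒ ░▓░ ▓█▓              ┃                     
▓▒░░    ░▓░▒▓▓█             ┃                     
▓░ ▒  ▒░░▓▒█▓█░             ┃                     
▓ ▓▓▓░▒▒▒░█ ▒░▓             ┃                     
 █ ▒▓ ▓▓▓ ░▓░▒░             ┃                     
━━━━━━━━━━━━━━━━━━━━━━━━━━━━┛                     


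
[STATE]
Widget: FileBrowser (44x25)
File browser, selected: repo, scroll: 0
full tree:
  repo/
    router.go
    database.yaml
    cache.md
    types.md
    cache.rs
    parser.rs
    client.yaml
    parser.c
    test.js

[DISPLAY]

> [-] repo/                                 
    router.go                               
    database.yaml                           
    cache.md                                
    types.md                                
    cache.rs                                
    parser.rs                               
    client.yaml                             
    parser.c                                
    test.js                                 
                                            
                                            
                                            
                                            
                                            
                                            
                                            
                                            
                                            
                                            
                                            
                                            
                                            
                                            
                                            


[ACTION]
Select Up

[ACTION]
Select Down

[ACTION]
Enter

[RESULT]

  [-] repo/                                 
  > router.go                               
    database.yaml                           
    cache.md                                
    types.md                                
    cache.rs                                
    parser.rs                               
    client.yaml                             
    parser.c                                
    test.js                                 
                                            
                                            
                                            
                                            
                                            
                                            
                                            
                                            
                                            
                                            
                                            
                                            
                                            
                                            
                                            


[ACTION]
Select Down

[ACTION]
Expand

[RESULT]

  [-] repo/                                 
    router.go                               
  > database.yaml                           
    cache.md                                
    types.md                                
    cache.rs                                
    parser.rs                               
    client.yaml                             
    parser.c                                
    test.js                                 
                                            
                                            
                                            
                                            
                                            
                                            
                                            
                                            
                                            
                                            
                                            
                                            
                                            
                                            
                                            


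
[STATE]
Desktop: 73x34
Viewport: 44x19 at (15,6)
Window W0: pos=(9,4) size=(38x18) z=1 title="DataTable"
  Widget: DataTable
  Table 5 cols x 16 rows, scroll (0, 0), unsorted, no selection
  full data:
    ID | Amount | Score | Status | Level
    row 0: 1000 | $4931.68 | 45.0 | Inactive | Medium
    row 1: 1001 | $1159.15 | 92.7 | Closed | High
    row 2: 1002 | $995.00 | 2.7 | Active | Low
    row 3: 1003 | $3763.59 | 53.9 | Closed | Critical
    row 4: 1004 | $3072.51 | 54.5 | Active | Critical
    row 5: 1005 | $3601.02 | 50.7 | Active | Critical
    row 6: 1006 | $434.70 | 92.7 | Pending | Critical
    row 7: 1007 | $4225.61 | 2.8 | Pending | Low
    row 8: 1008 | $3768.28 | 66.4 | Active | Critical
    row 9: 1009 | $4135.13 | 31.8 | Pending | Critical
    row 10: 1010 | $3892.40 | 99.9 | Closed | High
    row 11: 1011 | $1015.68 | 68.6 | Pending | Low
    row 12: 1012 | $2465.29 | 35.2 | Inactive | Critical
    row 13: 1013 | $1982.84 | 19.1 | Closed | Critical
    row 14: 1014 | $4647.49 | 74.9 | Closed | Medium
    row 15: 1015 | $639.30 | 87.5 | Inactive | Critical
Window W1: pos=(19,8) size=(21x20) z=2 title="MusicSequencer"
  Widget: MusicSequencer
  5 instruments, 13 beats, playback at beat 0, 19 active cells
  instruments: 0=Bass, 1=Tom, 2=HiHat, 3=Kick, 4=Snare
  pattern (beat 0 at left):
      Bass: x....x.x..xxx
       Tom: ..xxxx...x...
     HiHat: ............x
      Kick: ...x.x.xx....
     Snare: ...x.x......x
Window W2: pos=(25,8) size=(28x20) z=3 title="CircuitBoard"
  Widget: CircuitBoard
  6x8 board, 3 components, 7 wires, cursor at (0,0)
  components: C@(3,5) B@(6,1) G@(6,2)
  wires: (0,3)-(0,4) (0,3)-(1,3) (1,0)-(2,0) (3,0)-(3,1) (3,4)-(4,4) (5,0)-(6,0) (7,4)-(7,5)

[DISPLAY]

───────────────────────────────┨            
Amount  │Score│Status  │Level  ┃            
────┏━━━━━┏━━━━━━━━━━━━━━━━━━━━━━━━━━┓      
$493┃ Musi┃ CircuitBoard             ┃      
$115┠─────┠──────────────────────────┨      
$995┃     ┃   0 1 2 3 4 5            ┃      
$376┃  Bas┃0  [.]          · ─ ·     ┃      
$307┃   To┃                │         ┃      
$360┃ HiHa┃1   ·           ·         ┃      
$434┃  Kic┃    │                     ┃      
$422┃ Snar┃2   ·                     ┃      
$376┃     ┃                          ┃      
$413┃     ┃3   · ─ ·           ·   C ┃      
$389┃     ┃                    │     ┃      
$101┃     ┃4                   ·     ┃      
━━━━┃     ┃                          ┃      
    ┃     ┃5   ·                     ┃      
    ┃     ┃    │                     ┃      
    ┃     ┃6   ·   B   G             ┃      


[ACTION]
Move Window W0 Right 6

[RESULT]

┠────────────────────────────────────┨      
┃ID  │Amount  │Score│Status  │Level  ┃      
┃───┏━━━━━┏━━━━━━━━━━━━━━━━━━━━━━━━━━┓      
┃100┃ Musi┃ CircuitBoard             ┃      
┃100┠─────┠──────────────────────────┨      
┃100┃     ┃   0 1 2 3 4 5            ┃      
┃100┃  Bas┃0  [.]          · ─ ·     ┃      
┃100┃   To┃                │         ┃      
┃100┃ HiHa┃1   ·           ·         ┃      
┃100┃  Kic┃    │                     ┃      
┃100┃ Snar┃2   ·                     ┃      
┃100┃     ┃                          ┃      
┃100┃     ┃3   · ─ ·           ·   C ┃      
┃101┃     ┃                    │     ┃      
┃101┃     ┃4                   ·     ┃      
┗━━━┃     ┃                          ┃      
    ┃     ┃5   ·                     ┃      
    ┃     ┃    │                     ┃      
    ┃     ┃6   ·   B   G             ┃      


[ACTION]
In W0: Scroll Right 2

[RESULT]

┠────────────────────────────────────┨      
┃D  │Amount  │Score│Status  │Level   ┃      
┃───┏━━━━━┏━━━━━━━━━━━━━━━━━━━━━━━━━━┓      
┃000┃ Musi┃ CircuitBoard             ┃      
┃001┠─────┠──────────────────────────┨      
┃002┃     ┃   0 1 2 3 4 5            ┃      
┃003┃  Bas┃0  [.]          · ─ ·     ┃      
┃004┃   To┃                │         ┃      
┃005┃ HiHa┃1   ·           ·         ┃      
┃006┃  Kic┃    │                     ┃      
┃007┃ Snar┃2   ·                     ┃      
┃008┃     ┃                          ┃      
┃009┃     ┃3   · ─ ·           ·   C ┃      
┃010┃     ┃                    │     ┃      
┃011┃     ┃4                   ·     ┃      
┗━━━┃     ┃                          ┃      
    ┃     ┃5   ·                     ┃      
    ┃     ┃    │                     ┃      
    ┃     ┃6   ·   B   G             ┃      


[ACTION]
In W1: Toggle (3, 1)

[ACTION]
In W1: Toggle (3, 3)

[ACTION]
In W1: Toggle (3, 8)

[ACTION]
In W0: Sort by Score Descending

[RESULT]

┠────────────────────────────────────┨      
┃D  │Amount  │Scor▼│Status  │Level   ┃      
┃───┏━━━━━┏━━━━━━━━━━━━━━━━━━━━━━━━━━┓      
┃010┃ Musi┃ CircuitBoard             ┃      
┃001┠─────┠──────────────────────────┨      
┃006┃     ┃   0 1 2 3 4 5            ┃      
┃015┃  Bas┃0  [.]          · ─ ·     ┃      
┃014┃   To┃                │         ┃      
┃011┃ HiHa┃1   ·           ·         ┃      
┃008┃  Kic┃    │                     ┃      
┃004┃ Snar┃2   ·                     ┃      
┃003┃     ┃                          ┃      
┃005┃     ┃3   · ─ ·           ·   C ┃      
┃000┃     ┃                    │     ┃      
┃012┃     ┃4                   ·     ┃      
┗━━━┃     ┃                          ┃      
    ┃     ┃5   ·                     ┃      
    ┃     ┃    │                     ┃      
    ┃     ┃6   ·   B   G             ┃      
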